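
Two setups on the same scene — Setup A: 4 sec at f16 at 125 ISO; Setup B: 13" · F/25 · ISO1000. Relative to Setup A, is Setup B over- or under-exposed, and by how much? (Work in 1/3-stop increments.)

3 1/3 stops brighter

Aperture: f/16 → f/18 → f/20 → f/22 → f/25 — 1 1/3 stops narrower (darker).
Shutter speed: 4 → 5 → 6 → 8 → 10 → 13 — 1 2/3 stops longer (brighter).
ISO: 125 → 160 → 200 → 250 → 320 → 400 → 500 → 640 → 800 → 1000 — 3 stops raised (brighter).
Net: −1 1/3 +1 2/3 +3 = +3 1/3 stops.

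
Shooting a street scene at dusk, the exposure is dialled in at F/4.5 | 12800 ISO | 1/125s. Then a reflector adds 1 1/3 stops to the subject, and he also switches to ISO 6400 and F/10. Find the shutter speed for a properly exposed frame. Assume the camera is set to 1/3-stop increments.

Scene light: 1 1/3 stops brighter.
ISO: 12800 → 10000 → 8000 → 6400 — 1 stop dropped (darker).
Aperture: f/4.5 → f/5 → f/5.6 → f/6.3 → f/7.1 → f/8 → f/9 → f/10 — 2 1/3 stops narrower (darker).
Net so far: 2 stops darker. Shutter speed: 1/125 → 1/100 → 1/80 → 1/60 → 1/50 → 1/40 → 1/30.

1/30s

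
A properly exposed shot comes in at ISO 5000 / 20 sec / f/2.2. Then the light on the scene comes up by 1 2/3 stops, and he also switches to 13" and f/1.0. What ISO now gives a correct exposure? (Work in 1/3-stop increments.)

Scene light: 1 2/3 stops brighter.
Shutter speed: 20 → 15 → 13 — 2/3 stop shorter (darker).
Aperture: f/2.2 → f/2 → f/1.8 → f/1.6 → f/1.4 → f/1.2 → f/1.1 → f/1.0 — 2 1/3 stops opened up (brighter).
Net so far: 3 1/3 stops brighter. ISO: 5000 → 4000 → 3200 → 2500 → 2000 → 1600 → 1250 → 1000 → 800 → 640 → 500.

ISO 500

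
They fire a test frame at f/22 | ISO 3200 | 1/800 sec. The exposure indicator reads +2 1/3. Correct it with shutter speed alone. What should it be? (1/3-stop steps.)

Overexposed by 2 1/3 stops → need 2 1/3 stops darker.
Shutter speed: 1/800 → 1/1000 → 1/1250 → 1/1600 → 1/2000 → 1/2500 → 1/3200 → 1/4000.

1/4000s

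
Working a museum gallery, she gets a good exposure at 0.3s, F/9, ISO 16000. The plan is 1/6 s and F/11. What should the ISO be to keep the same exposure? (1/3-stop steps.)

ISO 51200

Shutter speed: 0.3 → 1/4 → 1/5 → 1/6 — 1 stop faster (darker).
Aperture: f/9 → f/10 → f/11 — 2/3 stop smaller aperture (darker).
Net change so far: 1 2/3 stops darker. Offset with the ISO: 16000 → 20000 → 25600 → 32000 → 40000 → 51200.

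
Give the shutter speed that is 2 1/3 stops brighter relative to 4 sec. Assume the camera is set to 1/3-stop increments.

20 s

Shutter speed: 4 → 5 → 6 → 8 → 10 → 13 → 15 → 20 — 2 1/3 stops longer (brighter).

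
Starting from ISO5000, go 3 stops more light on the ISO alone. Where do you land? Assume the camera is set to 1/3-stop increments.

ISO: 5000 → 6400 → 8000 → 10000 → 12800 → 16000 → 20000 → 25600 → 32000 → 40000 — 3 stops raised (brighter).

ISO 40000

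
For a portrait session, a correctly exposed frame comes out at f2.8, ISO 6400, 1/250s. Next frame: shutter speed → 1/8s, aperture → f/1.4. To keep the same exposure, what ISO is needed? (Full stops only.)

ISO 50

Shutter speed: 1/250 → 1/125 → 1/60 → 1/30 → 1/15 → 1/8 — 5 stops longer (brighter).
Aperture: f/2.8 → f/2 → f/1.4 — 2 stops larger aperture (brighter).
Net change so far: 7 stops brighter. Offset with the ISO: 6400 → 3200 → 1600 → 800 → 400 → 200 → 100 → 50.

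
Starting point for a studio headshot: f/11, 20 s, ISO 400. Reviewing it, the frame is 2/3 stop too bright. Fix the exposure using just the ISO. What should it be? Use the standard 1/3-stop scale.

Overexposed by 2/3 stop → need 2/3 stop darker.
ISO: 400 → 320 → 250.

ISO 250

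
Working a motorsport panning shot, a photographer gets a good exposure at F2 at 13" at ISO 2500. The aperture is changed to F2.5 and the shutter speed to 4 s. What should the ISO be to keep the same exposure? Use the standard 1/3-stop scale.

ISO 12800

Aperture: f/2 → f/2.2 → f/2.5 — 2/3 stop smaller aperture (darker).
Shutter speed: 13 → 10 → 8 → 6 → 5 → 4 — 1 2/3 stops faster (darker).
Net change so far: 2 1/3 stops darker. Offset with the ISO: 2500 → 3200 → 4000 → 5000 → 6400 → 8000 → 10000 → 12800.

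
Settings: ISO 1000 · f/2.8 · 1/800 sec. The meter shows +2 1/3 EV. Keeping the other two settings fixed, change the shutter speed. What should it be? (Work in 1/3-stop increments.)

1/4000s

Overexposed by 2 1/3 stops → need 2 1/3 stops darker.
Shutter speed: 1/800 → 1/1000 → 1/1250 → 1/1600 → 1/2000 → 1/2500 → 1/3200 → 1/4000.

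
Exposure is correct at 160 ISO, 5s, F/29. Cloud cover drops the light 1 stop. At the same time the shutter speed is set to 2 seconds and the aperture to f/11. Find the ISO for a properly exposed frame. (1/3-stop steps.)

Scene light: 1 stop darker.
Shutter speed: 5 → 4 → 3.2 → 2.5 → 2 — 1 1/3 stops shorter (darker).
Aperture: f/29 → f/25 → f/22 → f/20 → f/18 → f/16 → f/14 → f/13 → f/11 — 2 2/3 stops larger aperture (brighter).
Net so far: 1/3 stop brighter. ISO: 160 → 125.

ISO 125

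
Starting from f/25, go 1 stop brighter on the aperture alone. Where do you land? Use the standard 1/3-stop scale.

Aperture: f/25 → f/22 → f/20 → f/18 — 1 stop larger aperture (brighter).

f/18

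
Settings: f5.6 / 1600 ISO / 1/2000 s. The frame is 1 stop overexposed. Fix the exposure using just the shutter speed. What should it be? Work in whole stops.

1/4000s

Overexposed by 1 stop → need 1 stop darker.
Shutter speed: 1/2000 → 1/4000.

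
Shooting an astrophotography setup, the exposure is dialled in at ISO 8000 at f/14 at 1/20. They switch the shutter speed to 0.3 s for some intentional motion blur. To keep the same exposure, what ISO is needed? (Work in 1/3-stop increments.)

ISO 1250

Shutter speed: 1/20 → 1/15 → 1/13 → 1/10 → 1/8 → 1/6 → 1/5 → 1/4 → 0.3 — 2 2/3 stops longer (brighter).
Need 2 2/3 stops darker from the ISO: 8000 → 6400 → 5000 → 4000 → 3200 → 2500 → 2000 → 1600 → 1250.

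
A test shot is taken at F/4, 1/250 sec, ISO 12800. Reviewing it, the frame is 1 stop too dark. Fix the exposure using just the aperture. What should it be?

f/2.8

Underexposed by 1 stop → need 1 stop brighter.
Aperture: f/4 → f/2.8.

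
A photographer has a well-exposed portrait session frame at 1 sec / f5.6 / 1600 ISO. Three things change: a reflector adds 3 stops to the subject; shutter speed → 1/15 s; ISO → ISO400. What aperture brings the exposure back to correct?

Scene light: 3 stops brighter.
Shutter speed: 1 → 1/2 → 1/4 → 1/8 → 1/15 — 4 stops faster (darker).
ISO: 1600 → 800 → 400 — 2 stops dropped (darker).
Net so far: 3 stops darker. Aperture: f/5.6 → f/4 → f/2.8 → f/2.

f/2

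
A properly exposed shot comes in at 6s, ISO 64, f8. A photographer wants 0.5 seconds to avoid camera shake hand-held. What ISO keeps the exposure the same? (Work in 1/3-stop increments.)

ISO 800

Shutter speed: 6 → 5 → 4 → 3.2 → 2.5 → 2 → 1.6 → 1.3 → 1 → 0.8 → 0.6 → 0.5 — 3 2/3 stops faster (darker).
Need 3 2/3 stops brighter from the ISO: 64 → 80 → 100 → 125 → 160 → 200 → 250 → 320 → 400 → 500 → 640 → 800.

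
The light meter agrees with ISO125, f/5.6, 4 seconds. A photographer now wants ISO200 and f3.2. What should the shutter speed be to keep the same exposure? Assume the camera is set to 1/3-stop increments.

ISO: 125 → 160 → 200 — 2/3 stop higher (brighter).
Aperture: f/5.6 → f/5 → f/4.5 → f/4 → f/3.5 → f/3.2 — 1 2/3 stops opened up (brighter).
Net change so far: 2 1/3 stops brighter. Offset with the shutter speed: 4 → 3.2 → 2.5 → 2 → 1.6 → 1.3 → 1 → 0.8.

0.8 s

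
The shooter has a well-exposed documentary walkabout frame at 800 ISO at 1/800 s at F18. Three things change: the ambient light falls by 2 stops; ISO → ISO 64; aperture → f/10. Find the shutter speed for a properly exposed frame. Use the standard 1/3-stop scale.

1/50s

Scene light: 2 stops darker.
ISO: 800 → 640 → 500 → 400 → 320 → 250 → 200 → 160 → 125 → 100 → 80 → 64 — 3 2/3 stops dropped (darker).
Aperture: f/18 → f/16 → f/14 → f/13 → f/11 → f/10 — 1 2/3 stops opened up (brighter).
Net so far: 4 stops darker. Shutter speed: 1/800 → 1/640 → 1/500 → 1/400 → 1/320 → 1/250 → 1/200 → 1/160 → 1/125 → 1/100 → 1/80 → 1/60 → 1/50.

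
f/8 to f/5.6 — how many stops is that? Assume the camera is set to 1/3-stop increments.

1 stop

f/8 → f/7.1 → f/6.3 → f/5.6 — count the steps: 3 third-stops = 1 stop.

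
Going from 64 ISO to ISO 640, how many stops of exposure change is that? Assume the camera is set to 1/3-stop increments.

3 1/3 stops

64 → 80 → 100 → 125 → 160 → 200 → 250 → 320 → 400 → 500 → 640 — count the steps: 10 third-stops = 3 1/3 stops.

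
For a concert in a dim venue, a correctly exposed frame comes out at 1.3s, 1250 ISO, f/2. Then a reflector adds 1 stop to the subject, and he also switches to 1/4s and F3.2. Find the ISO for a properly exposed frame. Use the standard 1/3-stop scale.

Scene light: 1 stop brighter.
Shutter speed: 1.3 → 1 → 0.8 → 0.6 → 0.5 → 0.4 → 0.3 → 1/4 — 2 1/3 stops faster (darker).
Aperture: f/2 → f/2.2 → f/2.5 → f/2.8 → f/3.2 — 1 1/3 stops smaller aperture (darker).
Net so far: 2 2/3 stops darker. ISO: 1250 → 1600 → 2000 → 2500 → 3200 → 4000 → 5000 → 6400 → 8000.

ISO 8000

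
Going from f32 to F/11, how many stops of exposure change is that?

3 stops

f/32 → f/22 → f/16 → f/11 — count the steps: 3 stops.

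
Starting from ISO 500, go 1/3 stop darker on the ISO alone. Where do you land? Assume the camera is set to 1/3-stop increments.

ISO 400

ISO: 500 → 400 — 1/3 stop lower (darker).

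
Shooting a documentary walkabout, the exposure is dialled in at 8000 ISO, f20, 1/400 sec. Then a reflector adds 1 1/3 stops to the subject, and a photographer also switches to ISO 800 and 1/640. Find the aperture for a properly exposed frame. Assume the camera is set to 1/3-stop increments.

f/8

Scene light: 1 1/3 stops brighter.
ISO: 8000 → 6400 → 5000 → 4000 → 3200 → 2500 → 2000 → 1600 → 1250 → 1000 → 800 — 3 1/3 stops dropped (darker).
Shutter speed: 1/400 → 1/500 → 1/640 — 2/3 stop faster (darker).
Net so far: 2 2/3 stops darker. Aperture: f/20 → f/18 → f/16 → f/14 → f/13 → f/11 → f/10 → f/9 → f/8.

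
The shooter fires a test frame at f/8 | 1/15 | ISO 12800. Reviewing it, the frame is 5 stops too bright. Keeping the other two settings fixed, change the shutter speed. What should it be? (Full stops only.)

Overexposed by 5 stops → need 5 stops darker.
Shutter speed: 1/15 → 1/30 → 1/60 → 1/125 → 1/250 → 1/500.

1/500s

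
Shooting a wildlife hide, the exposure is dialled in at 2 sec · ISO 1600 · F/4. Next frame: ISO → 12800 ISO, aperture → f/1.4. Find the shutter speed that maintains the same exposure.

1/30s

ISO: 1600 → 3200 → 6400 → 12800 — 3 stops higher (brighter).
Aperture: f/4 → f/2.8 → f/2 → f/1.4 — 3 stops larger aperture (brighter).
Net change so far: 6 stops brighter. Offset with the shutter speed: 2 → 1 → 1/2 → 1/4 → 1/8 → 1/15 → 1/30.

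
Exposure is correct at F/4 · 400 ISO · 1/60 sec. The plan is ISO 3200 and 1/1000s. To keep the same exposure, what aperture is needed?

f/2.8

ISO: 400 → 800 → 1600 → 3200 — 3 stops higher (brighter).
Shutter speed: 1/60 → 1/125 → 1/250 → 1/500 → 1/1000 — 4 stops faster (darker).
Net change so far: 1 stop darker. Offset with the aperture: f/4 → f/2.8.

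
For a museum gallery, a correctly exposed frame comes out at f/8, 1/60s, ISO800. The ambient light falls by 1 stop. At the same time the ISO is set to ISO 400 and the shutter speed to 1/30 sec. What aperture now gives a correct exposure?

f/5.6

Scene light: 1 stop darker.
ISO: 800 → 400 — 1 stop dropped (darker).
Shutter speed: 1/60 → 1/30 — 1 stop slower (brighter).
Net so far: 1 stop darker. Aperture: f/8 → f/5.6.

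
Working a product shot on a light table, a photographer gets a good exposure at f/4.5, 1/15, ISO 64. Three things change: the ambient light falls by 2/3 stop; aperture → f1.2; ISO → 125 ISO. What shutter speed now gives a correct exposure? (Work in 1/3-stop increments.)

Scene light: 2/3 stop darker.
Aperture: f/4.5 → f/4 → f/3.5 → f/3.2 → f/2.8 → f/2.5 → f/2.2 → f/2 → f/1.8 → f/1.6 → f/1.4 → f/1.2 — 3 2/3 stops opened up (brighter).
ISO: 64 → 80 → 100 → 125 — 1 stop higher (brighter).
Net so far: 4 stops brighter. Shutter speed: 1/15 → 1/20 → 1/25 → 1/30 → 1/40 → 1/50 → 1/60 → 1/80 → 1/100 → 1/125 → 1/160 → 1/200 → 1/250.

1/250s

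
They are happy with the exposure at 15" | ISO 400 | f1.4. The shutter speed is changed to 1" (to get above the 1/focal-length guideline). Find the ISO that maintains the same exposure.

Shutter speed: 15 → 8 → 4 → 2 → 1 — 4 stops shorter (darker).
Need 4 stops brighter from the ISO: 400 → 800 → 1600 → 3200 → 6400.

ISO 6400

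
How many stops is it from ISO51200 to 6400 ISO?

3 stops

51200 → 25600 → 12800 → 6400 — count the steps: 3 stops.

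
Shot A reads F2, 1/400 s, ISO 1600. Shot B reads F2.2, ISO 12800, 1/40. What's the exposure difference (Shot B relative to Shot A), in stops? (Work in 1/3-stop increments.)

6 stops brighter

Aperture: f/2 → f/2.2 — 1/3 stop smaller aperture (darker).
Shutter speed: 1/400 → 1/320 → 1/250 → 1/200 → 1/160 → 1/125 → 1/100 → 1/80 → 1/60 → 1/50 → 1/40 — 3 1/3 stops slower (brighter).
ISO: 1600 → 2000 → 2500 → 3200 → 4000 → 5000 → 6400 → 8000 → 10000 → 12800 — 3 stops raised (brighter).
Net: −1/3 +3 1/3 +3 = +6 stops.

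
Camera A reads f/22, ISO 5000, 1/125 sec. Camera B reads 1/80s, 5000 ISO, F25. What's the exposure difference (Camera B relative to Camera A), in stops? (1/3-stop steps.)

Aperture: f/22 → f/25 — 1/3 stop narrower (darker).
Shutter speed: 1/125 → 1/100 → 1/80 — 2/3 stop slower (brighter).
ISO: unchanged.
Net: −1/3 +2/3 = +1/3 stops.

1/3 stop brighter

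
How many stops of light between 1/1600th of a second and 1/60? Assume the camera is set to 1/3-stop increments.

4 2/3 stops

1/1600 → 1/1250 → 1/1000 → 1/800 → 1/640 → 1/500 → 1/400 → 1/320 → 1/250 → 1/200 → 1/160 → 1/125 → 1/100 → 1/80 → 1/60 — count the steps: 14 third-stops = 4 2/3 stops.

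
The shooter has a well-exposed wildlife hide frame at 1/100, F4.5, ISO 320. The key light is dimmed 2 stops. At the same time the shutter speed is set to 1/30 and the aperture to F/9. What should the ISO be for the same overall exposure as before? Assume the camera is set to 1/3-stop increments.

Scene light: 2 stops darker.
Shutter speed: 1/100 → 1/80 → 1/60 → 1/50 → 1/40 → 1/30 — 1 2/3 stops slower (brighter).
Aperture: f/4.5 → f/5 → f/5.6 → f/6.3 → f/7.1 → f/8 → f/9 — 2 stops narrower (darker).
Net so far: 2 1/3 stops darker. ISO: 320 → 400 → 500 → 640 → 800 → 1000 → 1250 → 1600.

ISO 1600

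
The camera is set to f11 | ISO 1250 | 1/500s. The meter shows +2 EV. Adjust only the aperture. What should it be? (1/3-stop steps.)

Overexposed by 2 stops → need 2 stops darker.
Aperture: f/11 → f/13 → f/14 → f/16 → f/18 → f/20 → f/22.

f/22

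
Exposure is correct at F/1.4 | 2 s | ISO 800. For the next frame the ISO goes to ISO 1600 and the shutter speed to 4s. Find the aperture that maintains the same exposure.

f/2.8

ISO: 800 → 1600 — 1 stop raised (brighter).
Shutter speed: 2 → 4 — 1 stop longer (brighter).
Net change so far: 2 stops brighter. Offset with the aperture: f/1.4 → f/2 → f/2.8.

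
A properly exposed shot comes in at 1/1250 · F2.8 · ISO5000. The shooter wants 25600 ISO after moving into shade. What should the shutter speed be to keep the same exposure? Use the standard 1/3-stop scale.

ISO: 5000 → 6400 → 8000 → 10000 → 12800 → 16000 → 20000 → 25600 — 2 1/3 stops raised (brighter).
Need 2 1/3 stops darker from the shutter speed: 1/1250 → 1/1600 → 1/2000 → 1/2500 → 1/3200 → 1/4000 → 1/5000 → 1/6400.

1/6400s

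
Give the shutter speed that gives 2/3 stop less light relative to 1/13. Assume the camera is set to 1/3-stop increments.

Shutter speed: 1/13 → 1/15 → 1/20 — 2/3 stop shorter (darker).

1/20s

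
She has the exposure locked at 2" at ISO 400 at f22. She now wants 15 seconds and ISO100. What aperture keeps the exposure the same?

f/32

Shutter speed: 2 → 4 → 8 → 15 — 3 stops slower (brighter).
ISO: 400 → 200 → 100 — 2 stops lower (darker).
Net change so far: 1 stop brighter. Offset with the aperture: f/22 → f/32.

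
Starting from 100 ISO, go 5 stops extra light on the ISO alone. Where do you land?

ISO: 100 → 200 → 400 → 800 → 1600 → 3200 — 5 stops higher (brighter).

ISO 3200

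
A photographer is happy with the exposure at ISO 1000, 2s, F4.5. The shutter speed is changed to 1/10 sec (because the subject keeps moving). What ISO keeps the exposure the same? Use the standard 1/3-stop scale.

ISO 20000

Shutter speed: 2 → 1.6 → 1.3 → 1 → 0.8 → 0.6 → 0.5 → 0.4 → 0.3 → 1/4 → 1/5 → 1/6 → 1/8 → 1/10 — 4 1/3 stops shorter (darker).
Need 4 1/3 stops brighter from the ISO: 1000 → 1250 → 1600 → 2000 → 2500 → 3200 → 4000 → 5000 → 6400 → 8000 → 10000 → 12800 → 16000 → 20000.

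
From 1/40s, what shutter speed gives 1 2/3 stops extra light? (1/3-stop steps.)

1/13s

Shutter speed: 1/40 → 1/30 → 1/25 → 1/20 → 1/15 → 1/13 — 1 2/3 stops longer (brighter).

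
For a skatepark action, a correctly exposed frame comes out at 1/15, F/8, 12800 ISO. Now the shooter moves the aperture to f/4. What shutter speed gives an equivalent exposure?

1/60s

Aperture: f/8 → f/5.6 → f/4 — 2 stops wider (brighter).
Need 2 stops darker from the shutter speed: 1/15 → 1/30 → 1/60.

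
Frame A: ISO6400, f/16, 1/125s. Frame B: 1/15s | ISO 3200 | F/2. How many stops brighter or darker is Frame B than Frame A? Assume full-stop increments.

Aperture: f/16 → f/11 → f/8 → f/5.6 → f/4 → f/2.8 → f/2 — 6 stops wider (brighter).
Shutter speed: 1/125 → 1/60 → 1/30 → 1/15 — 3 stops longer (brighter).
ISO: 6400 → 3200 — 1 stop dropped (darker).
Net: +6 +3 −1 = +8 stops.

8 stops brighter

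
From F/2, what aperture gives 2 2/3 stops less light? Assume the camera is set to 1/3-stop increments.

f/5

Aperture: f/2 → f/2.2 → f/2.5 → f/2.8 → f/3.2 → f/3.5 → f/4 → f/4.5 → f/5 — 2 2/3 stops smaller aperture (darker).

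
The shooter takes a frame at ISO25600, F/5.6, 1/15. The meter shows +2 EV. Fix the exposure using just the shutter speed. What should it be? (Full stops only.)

1/60s

Overexposed by 2 stops → need 2 stops darker.
Shutter speed: 1/15 → 1/30 → 1/60.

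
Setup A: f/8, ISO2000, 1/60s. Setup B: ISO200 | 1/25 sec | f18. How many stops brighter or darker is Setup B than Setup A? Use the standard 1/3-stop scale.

Aperture: f/8 → f/9 → f/10 → f/11 → f/13 → f/14 → f/16 → f/18 — 2 1/3 stops smaller aperture (darker).
Shutter speed: 1/60 → 1/50 → 1/40 → 1/30 → 1/25 — 1 1/3 stops longer (brighter).
ISO: 2000 → 1600 → 1250 → 1000 → 800 → 640 → 500 → 400 → 320 → 250 → 200 — 3 1/3 stops dropped (darker).
Net: −2 1/3 +1 1/3 −3 1/3 = −4 1/3 stops.

4 1/3 stops darker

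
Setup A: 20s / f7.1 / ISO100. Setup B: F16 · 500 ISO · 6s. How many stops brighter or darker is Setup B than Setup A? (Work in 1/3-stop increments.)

Aperture: f/7.1 → f/8 → f/9 → f/10 → f/11 → f/13 → f/14 → f/16 — 2 1/3 stops narrower (darker).
Shutter speed: 20 → 15 → 13 → 10 → 8 → 6 — 1 2/3 stops faster (darker).
ISO: 100 → 125 → 160 → 200 → 250 → 320 → 400 → 500 — 2 1/3 stops raised (brighter).
Net: −2 1/3 −1 2/3 +2 1/3 = −1 2/3 stops.

1 2/3 stops darker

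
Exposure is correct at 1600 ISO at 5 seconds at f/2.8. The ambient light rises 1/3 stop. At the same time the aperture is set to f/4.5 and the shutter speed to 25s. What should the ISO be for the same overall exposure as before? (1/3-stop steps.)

ISO 640

Scene light: 1/3 stop brighter.
Aperture: f/2.8 → f/3.2 → f/3.5 → f/4 → f/4.5 — 1 1/3 stops narrower (darker).
Shutter speed: 5 → 6 → 8 → 10 → 13 → 15 → 20 → 25 — 2 1/3 stops slower (brighter).
Net so far: 1 1/3 stops brighter. ISO: 1600 → 1250 → 1000 → 800 → 640.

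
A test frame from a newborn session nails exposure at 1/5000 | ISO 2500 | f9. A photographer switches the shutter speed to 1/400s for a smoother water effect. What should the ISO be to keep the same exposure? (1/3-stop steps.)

ISO 200

Shutter speed: 1/5000 → 1/4000 → 1/3200 → 1/2500 → 1/2000 → 1/1600 → 1/1250 → 1/1000 → 1/800 → 1/640 → 1/500 → 1/400 — 3 2/3 stops slower (brighter).
Need 3 2/3 stops darker from the ISO: 2500 → 2000 → 1600 → 1250 → 1000 → 800 → 640 → 500 → 400 → 320 → 250 → 200.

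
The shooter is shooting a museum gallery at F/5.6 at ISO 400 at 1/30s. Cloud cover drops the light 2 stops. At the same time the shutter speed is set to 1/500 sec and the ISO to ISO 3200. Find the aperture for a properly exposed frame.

f/2

Scene light: 2 stops darker.
Shutter speed: 1/30 → 1/60 → 1/125 → 1/250 → 1/500 — 4 stops shorter (darker).
ISO: 400 → 800 → 1600 → 3200 — 3 stops raised (brighter).
Net so far: 3 stops darker. Aperture: f/5.6 → f/4 → f/2.8 → f/2.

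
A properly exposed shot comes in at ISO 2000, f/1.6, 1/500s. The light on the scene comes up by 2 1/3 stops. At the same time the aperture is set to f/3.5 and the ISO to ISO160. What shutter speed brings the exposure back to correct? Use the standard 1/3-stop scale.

Scene light: 2 1/3 stops brighter.
Aperture: f/1.6 → f/1.8 → f/2 → f/2.2 → f/2.5 → f/2.8 → f/3.2 → f/3.5 — 2 1/3 stops stopped down (darker).
ISO: 2000 → 1600 → 1250 → 1000 → 800 → 640 → 500 → 400 → 320 → 250 → 200 → 160 — 3 2/3 stops lower (darker).
Net so far: 3 2/3 stops darker. Shutter speed: 1/500 → 1/400 → 1/320 → 1/250 → 1/200 → 1/160 → 1/125 → 1/100 → 1/80 → 1/60 → 1/50 → 1/40.

1/40s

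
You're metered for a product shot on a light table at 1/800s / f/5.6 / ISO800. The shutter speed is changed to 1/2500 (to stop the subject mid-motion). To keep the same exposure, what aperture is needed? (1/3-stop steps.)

f/3.2

Shutter speed: 1/800 → 1/1000 → 1/1250 → 1/1600 → 1/2000 → 1/2500 — 1 2/3 stops faster (darker).
Need 1 2/3 stops brighter from the aperture: f/5.6 → f/5 → f/4.5 → f/4 → f/3.5 → f/3.2.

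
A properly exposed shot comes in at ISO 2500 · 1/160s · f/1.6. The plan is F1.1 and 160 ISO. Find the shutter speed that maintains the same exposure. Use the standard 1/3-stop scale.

Aperture: f/1.6 → f/1.4 → f/1.2 → f/1.1 — 1 stop larger aperture (brighter).
ISO: 2500 → 2000 → 1600 → 1250 → 1000 → 800 → 640 → 500 → 400 → 320 → 250 → 200 → 160 — 4 stops lower (darker).
Net change so far: 3 stops darker. Offset with the shutter speed: 1/160 → 1/125 → 1/100 → 1/80 → 1/60 → 1/50 → 1/40 → 1/30 → 1/25 → 1/20.

1/20s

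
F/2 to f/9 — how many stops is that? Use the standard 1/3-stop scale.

f/2 → f/2.2 → f/2.5 → f/2.8 → f/3.2 → f/3.5 → f/4 → f/4.5 → f/5 → f/5.6 → f/6.3 → f/7.1 → f/8 → f/9 — count the steps: 13 third-stops = 4 1/3 stops.

4 1/3 stops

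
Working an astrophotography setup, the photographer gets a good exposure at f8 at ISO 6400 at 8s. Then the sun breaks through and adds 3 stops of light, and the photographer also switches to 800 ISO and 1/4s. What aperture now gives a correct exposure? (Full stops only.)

f/1.4

Scene light: 3 stops brighter.
ISO: 6400 → 3200 → 1600 → 800 — 3 stops dropped (darker).
Shutter speed: 8 → 4 → 2 → 1 → 1/2 → 1/4 — 5 stops faster (darker).
Net so far: 5 stops darker. Aperture: f/8 → f/5.6 → f/4 → f/2.8 → f/2 → f/1.4.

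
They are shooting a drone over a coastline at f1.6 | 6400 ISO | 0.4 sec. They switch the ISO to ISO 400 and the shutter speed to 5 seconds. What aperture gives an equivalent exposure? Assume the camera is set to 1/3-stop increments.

ISO: 6400 → 5000 → 4000 → 3200 → 2500 → 2000 → 1600 → 1250 → 1000 → 800 → 640 → 500 → 400 — 4 stops lower (darker).
Shutter speed: 0.4 → 0.5 → 0.6 → 0.8 → 1 → 1.3 → 1.6 → 2 → 2.5 → 3.2 → 4 → 5 — 3 2/3 stops longer (brighter).
Net change so far: 1/3 stop darker. Offset with the aperture: f/1.6 → f/1.4.

f/1.4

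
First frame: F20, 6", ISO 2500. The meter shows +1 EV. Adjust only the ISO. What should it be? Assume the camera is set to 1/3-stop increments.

ISO 1250

Overexposed by 1 stop → need 1 stop darker.
ISO: 2500 → 2000 → 1600 → 1250.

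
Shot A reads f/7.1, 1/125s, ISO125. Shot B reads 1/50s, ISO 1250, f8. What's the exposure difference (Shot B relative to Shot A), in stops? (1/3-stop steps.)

Aperture: f/7.1 → f/8 — 1/3 stop stopped down (darker).
Shutter speed: 1/125 → 1/100 → 1/80 → 1/60 → 1/50 — 1 1/3 stops slower (brighter).
ISO: 125 → 160 → 200 → 250 → 320 → 400 → 500 → 640 → 800 → 1000 → 1250 — 3 1/3 stops raised (brighter).
Net: −1/3 +1 1/3 +3 1/3 = +4 1/3 stops.

4 1/3 stops brighter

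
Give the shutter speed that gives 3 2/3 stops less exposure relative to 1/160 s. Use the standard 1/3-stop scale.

Shutter speed: 1/160 → 1/200 → 1/250 → 1/320 → 1/400 → 1/500 → 1/640 → 1/800 → 1/1000 → 1/1250 → 1/1600 → 1/2000 — 3 2/3 stops shorter (darker).

1/2000s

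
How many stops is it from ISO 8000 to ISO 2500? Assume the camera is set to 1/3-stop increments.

1 2/3 stops

8000 → 6400 → 5000 → 4000 → 3200 → 2500 — count the steps: 5 third-stops = 1 2/3 stops.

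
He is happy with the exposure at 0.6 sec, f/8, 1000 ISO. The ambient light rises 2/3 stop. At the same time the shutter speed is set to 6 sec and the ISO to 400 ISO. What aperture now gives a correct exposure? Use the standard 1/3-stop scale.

f/20

Scene light: 2/3 stop brighter.
Shutter speed: 0.6 → 0.8 → 1 → 1.3 → 1.6 → 2 → 2.5 → 3.2 → 4 → 5 → 6 — 3 1/3 stops longer (brighter).
ISO: 1000 → 800 → 640 → 500 → 400 — 1 1/3 stops lower (darker).
Net so far: 2 2/3 stops brighter. Aperture: f/8 → f/9 → f/10 → f/11 → f/13 → f/14 → f/16 → f/18 → f/20.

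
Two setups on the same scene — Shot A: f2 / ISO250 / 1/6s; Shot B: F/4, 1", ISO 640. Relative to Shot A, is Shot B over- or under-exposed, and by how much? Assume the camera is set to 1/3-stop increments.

2 stops brighter

Aperture: f/2 → f/2.2 → f/2.5 → f/2.8 → f/3.2 → f/3.5 → f/4 — 2 stops smaller aperture (darker).
Shutter speed: 1/6 → 1/5 → 1/4 → 0.3 → 0.4 → 0.5 → 0.6 → 0.8 → 1 — 2 2/3 stops longer (brighter).
ISO: 250 → 320 → 400 → 500 → 640 — 1 1/3 stops raised (brighter).
Net: −2 +2 2/3 +1 1/3 = +2 stops.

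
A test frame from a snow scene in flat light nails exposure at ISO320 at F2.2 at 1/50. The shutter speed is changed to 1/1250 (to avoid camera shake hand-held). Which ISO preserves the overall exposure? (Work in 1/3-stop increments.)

ISO 8000

Shutter speed: 1/50 → 1/60 → 1/80 → 1/100 → 1/125 → 1/160 → 1/200 → 1/250 → 1/320 → 1/400 → 1/500 → 1/640 → 1/800 → 1/1000 → 1/1250 — 4 2/3 stops shorter (darker).
Need 4 2/3 stops brighter from the ISO: 320 → 400 → 500 → 640 → 800 → 1000 → 1250 → 1600 → 2000 → 2500 → 3200 → 4000 → 5000 → 6400 → 8000.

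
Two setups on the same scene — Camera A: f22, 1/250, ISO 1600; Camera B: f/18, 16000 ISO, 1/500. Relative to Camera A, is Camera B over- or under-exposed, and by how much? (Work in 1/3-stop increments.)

Aperture: f/22 → f/20 → f/18 — 2/3 stop larger aperture (brighter).
Shutter speed: 1/250 → 1/320 → 1/400 → 1/500 — 1 stop faster (darker).
ISO: 1600 → 2000 → 2500 → 3200 → 4000 → 5000 → 6400 → 8000 → 10000 → 12800 → 16000 — 3 1/3 stops raised (brighter).
Net: +2/3 −1 +3 1/3 = +3 stops.

3 stops brighter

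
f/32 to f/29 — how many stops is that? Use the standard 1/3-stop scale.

1/3 stop

f/32 → f/29 — count the steps: 1 third-stops = 1/3 stop.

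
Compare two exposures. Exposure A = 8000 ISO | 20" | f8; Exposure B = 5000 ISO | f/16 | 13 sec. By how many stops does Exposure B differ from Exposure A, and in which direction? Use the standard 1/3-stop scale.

Aperture: f/8 → f/9 → f/10 → f/11 → f/13 → f/14 → f/16 — 2 stops smaller aperture (darker).
Shutter speed: 20 → 15 → 13 — 2/3 stop faster (darker).
ISO: 8000 → 6400 → 5000 — 2/3 stop dropped (darker).
Net: −2 −2/3 −2/3 = −3 1/3 stops.

3 1/3 stops darker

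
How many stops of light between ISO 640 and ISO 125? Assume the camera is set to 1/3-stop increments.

640 → 500 → 400 → 320 → 250 → 200 → 160 → 125 — count the steps: 7 third-stops = 2 1/3 stops.

2 1/3 stops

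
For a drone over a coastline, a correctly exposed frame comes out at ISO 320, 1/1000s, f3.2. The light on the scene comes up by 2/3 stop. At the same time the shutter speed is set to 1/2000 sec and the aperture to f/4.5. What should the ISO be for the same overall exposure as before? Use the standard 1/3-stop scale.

ISO 800

Scene light: 2/3 stop brighter.
Shutter speed: 1/1000 → 1/1250 → 1/1600 → 1/2000 — 1 stop faster (darker).
Aperture: f/3.2 → f/3.5 → f/4 → f/4.5 — 1 stop stopped down (darker).
Net so far: 1 1/3 stops darker. ISO: 320 → 400 → 500 → 640 → 800.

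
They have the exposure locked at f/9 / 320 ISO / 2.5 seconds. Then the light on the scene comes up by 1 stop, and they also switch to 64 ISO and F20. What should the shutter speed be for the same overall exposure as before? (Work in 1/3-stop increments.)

30 s

Scene light: 1 stop brighter.
ISO: 320 → 250 → 200 → 160 → 125 → 100 → 80 → 64 — 2 1/3 stops dropped (darker).
Aperture: f/9 → f/10 → f/11 → f/13 → f/14 → f/16 → f/18 → f/20 — 2 1/3 stops stopped down (darker).
Net so far: 3 2/3 stops darker. Shutter speed: 2.5 → 3.2 → 4 → 5 → 6 → 8 → 10 → 13 → 15 → 20 → 25 → 30.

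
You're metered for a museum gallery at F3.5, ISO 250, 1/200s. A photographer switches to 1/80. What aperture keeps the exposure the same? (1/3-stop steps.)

Shutter speed: 1/200 → 1/160 → 1/125 → 1/100 → 1/80 — 1 1/3 stops longer (brighter).
Need 1 1/3 stops darker from the aperture: f/3.5 → f/4 → f/4.5 → f/5 → f/5.6.

f/5.6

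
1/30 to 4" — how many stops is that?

1/30 → 1/15 → 1/8 → 1/4 → 1/2 → 1 → 2 → 4 — count the steps: 7 stops.

7 stops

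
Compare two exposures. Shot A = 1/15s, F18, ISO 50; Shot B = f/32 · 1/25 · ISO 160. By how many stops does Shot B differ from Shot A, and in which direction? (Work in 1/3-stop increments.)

2/3 stop darker

Aperture: f/18 → f/20 → f/22 → f/25 → f/29 → f/32 — 1 2/3 stops narrower (darker).
Shutter speed: 1/15 → 1/20 → 1/25 — 2/3 stop shorter (darker).
ISO: 50 → 64 → 80 → 100 → 125 → 160 — 1 2/3 stops higher (brighter).
Net: −1 2/3 −2/3 +1 2/3 = −2/3 stops.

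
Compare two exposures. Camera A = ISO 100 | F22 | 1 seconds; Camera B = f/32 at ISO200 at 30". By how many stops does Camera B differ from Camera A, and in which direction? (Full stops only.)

Aperture: f/22 → f/32 — 1 stop narrower (darker).
Shutter speed: 1 → 2 → 4 → 8 → 15 → 30 — 5 stops slower (brighter).
ISO: 100 → 200 — 1 stop higher (brighter).
Net: −1 +5 +1 = +5 stops.

5 stops brighter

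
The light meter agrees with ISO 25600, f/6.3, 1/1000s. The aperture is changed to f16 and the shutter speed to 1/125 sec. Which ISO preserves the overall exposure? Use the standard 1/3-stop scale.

Aperture: f/6.3 → f/7.1 → f/8 → f/9 → f/10 → f/11 → f/13 → f/14 → f/16 — 2 2/3 stops stopped down (darker).
Shutter speed: 1/1000 → 1/800 → 1/640 → 1/500 → 1/400 → 1/320 → 1/250 → 1/200 → 1/160 → 1/125 — 3 stops longer (brighter).
Net change so far: 1/3 stop brighter. Offset with the ISO: 25600 → 20000.

ISO 20000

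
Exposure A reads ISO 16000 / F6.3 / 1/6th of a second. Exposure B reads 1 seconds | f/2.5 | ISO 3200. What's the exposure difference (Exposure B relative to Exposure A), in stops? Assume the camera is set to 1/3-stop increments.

Aperture: f/6.3 → f/5.6 → f/5 → f/4.5 → f/4 → f/3.5 → f/3.2 → f/2.8 → f/2.5 — 2 2/3 stops opened up (brighter).
Shutter speed: 1/6 → 1/5 → 1/4 → 0.3 → 0.4 → 0.5 → 0.6 → 0.8 → 1 — 2 2/3 stops slower (brighter).
ISO: 16000 → 12800 → 10000 → 8000 → 6400 → 5000 → 4000 → 3200 — 2 1/3 stops lower (darker).
Net: +2 2/3 +2 2/3 −2 1/3 = +3 stops.

3 stops brighter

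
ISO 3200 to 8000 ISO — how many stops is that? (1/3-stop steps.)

1 1/3 stops

3200 → 4000 → 5000 → 6400 → 8000 — count the steps: 4 third-stops = 1 1/3 stops.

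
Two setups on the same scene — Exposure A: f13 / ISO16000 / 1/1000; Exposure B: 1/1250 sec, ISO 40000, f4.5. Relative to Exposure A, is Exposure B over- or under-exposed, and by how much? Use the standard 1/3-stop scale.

Aperture: f/13 → f/11 → f/10 → f/9 → f/8 → f/7.1 → f/6.3 → f/5.6 → f/5 → f/4.5 — 3 stops opened up (brighter).
Shutter speed: 1/1000 → 1/1250 — 1/3 stop shorter (darker).
ISO: 16000 → 20000 → 25600 → 32000 → 40000 — 1 1/3 stops raised (brighter).
Net: +3 −1/3 +1 1/3 = +4 stops.

4 stops brighter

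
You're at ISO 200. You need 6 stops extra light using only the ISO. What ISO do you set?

ISO: 200 → 400 → 800 → 1600 → 3200 → 6400 → 12800 — 6 stops raised (brighter).

ISO 12800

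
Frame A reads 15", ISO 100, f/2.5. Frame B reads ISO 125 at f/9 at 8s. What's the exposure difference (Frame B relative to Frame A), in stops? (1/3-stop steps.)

4 1/3 stops darker

Aperture: f/2.5 → f/2.8 → f/3.2 → f/3.5 → f/4 → f/4.5 → f/5 → f/5.6 → f/6.3 → f/7.1 → f/8 → f/9 — 3 2/3 stops narrower (darker).
Shutter speed: 15 → 13 → 10 → 8 — 1 stop shorter (darker).
ISO: 100 → 125 — 1/3 stop higher (brighter).
Net: −3 2/3 −1 +1/3 = −4 1/3 stops.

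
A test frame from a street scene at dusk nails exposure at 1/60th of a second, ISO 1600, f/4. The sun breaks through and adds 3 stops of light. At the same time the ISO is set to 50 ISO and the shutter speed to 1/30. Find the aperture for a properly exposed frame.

f/2.8

Scene light: 3 stops brighter.
ISO: 1600 → 800 → 400 → 200 → 100 → 50 — 5 stops dropped (darker).
Shutter speed: 1/60 → 1/30 — 1 stop slower (brighter).
Net so far: 1 stop darker. Aperture: f/4 → f/2.8.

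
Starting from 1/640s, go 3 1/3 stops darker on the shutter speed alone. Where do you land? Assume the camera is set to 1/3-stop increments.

Shutter speed: 1/640 → 1/800 → 1/1000 → 1/1250 → 1/1600 → 1/2000 → 1/2500 → 1/3200 → 1/4000 → 1/5000 → 1/6400 — 3 1/3 stops shorter (darker).

1/6400s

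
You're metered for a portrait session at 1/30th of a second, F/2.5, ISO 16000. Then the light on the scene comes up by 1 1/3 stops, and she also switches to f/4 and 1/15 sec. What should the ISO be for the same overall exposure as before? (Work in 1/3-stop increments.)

ISO 8000

Scene light: 1 1/3 stops brighter.
Aperture: f/2.5 → f/2.8 → f/3.2 → f/3.5 → f/4 — 1 1/3 stops stopped down (darker).
Shutter speed: 1/30 → 1/25 → 1/20 → 1/15 — 1 stop slower (brighter).
Net so far: 1 stop brighter. ISO: 16000 → 12800 → 10000 → 8000.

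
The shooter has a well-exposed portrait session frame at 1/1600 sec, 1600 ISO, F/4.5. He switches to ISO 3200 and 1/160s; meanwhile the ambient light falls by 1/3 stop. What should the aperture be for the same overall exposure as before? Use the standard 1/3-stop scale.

Scene light: 1/3 stop darker.
ISO: 1600 → 2000 → 2500 → 3200 — 1 stop raised (brighter).
Shutter speed: 1/1600 → 1/1250 → 1/1000 → 1/800 → 1/640 → 1/500 → 1/400 → 1/320 → 1/250 → 1/200 → 1/160 — 3 1/3 stops slower (brighter).
Net so far: 4 stops brighter. Aperture: f/4.5 → f/5 → f/5.6 → f/6.3 → f/7.1 → f/8 → f/9 → f/10 → f/11 → f/13 → f/14 → f/16 → f/18.

f/18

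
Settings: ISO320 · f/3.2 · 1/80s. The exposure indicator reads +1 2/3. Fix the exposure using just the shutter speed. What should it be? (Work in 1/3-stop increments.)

1/250s

Overexposed by 1 2/3 stops → need 1 2/3 stops darker.
Shutter speed: 1/80 → 1/100 → 1/125 → 1/160 → 1/200 → 1/250.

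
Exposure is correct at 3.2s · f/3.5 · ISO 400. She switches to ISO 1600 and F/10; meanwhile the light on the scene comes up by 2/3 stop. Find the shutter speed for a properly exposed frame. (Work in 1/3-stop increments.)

4 s

Scene light: 2/3 stop brighter.
ISO: 400 → 500 → 640 → 800 → 1000 → 1250 → 1600 — 2 stops raised (brighter).
Aperture: f/3.5 → f/4 → f/4.5 → f/5 → f/5.6 → f/6.3 → f/7.1 → f/8 → f/9 → f/10 — 3 stops stopped down (darker).
Net so far: 1/3 stop darker. Shutter speed: 3.2 → 4.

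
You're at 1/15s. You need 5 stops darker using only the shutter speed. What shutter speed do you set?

Shutter speed: 1/15 → 1/30 → 1/60 → 1/125 → 1/250 → 1/500 — 5 stops faster (darker).

1/500s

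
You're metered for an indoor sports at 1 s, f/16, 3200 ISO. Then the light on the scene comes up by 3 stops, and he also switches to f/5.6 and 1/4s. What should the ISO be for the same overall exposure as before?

ISO 200

Scene light: 3 stops brighter.
Aperture: f/16 → f/11 → f/8 → f/5.6 — 3 stops wider (brighter).
Shutter speed: 1 → 1/2 → 1/4 — 2 stops faster (darker).
Net so far: 4 stops brighter. ISO: 3200 → 1600 → 800 → 400 → 200.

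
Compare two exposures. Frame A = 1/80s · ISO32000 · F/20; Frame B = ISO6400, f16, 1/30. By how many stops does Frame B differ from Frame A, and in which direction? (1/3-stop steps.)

Aperture: f/20 → f/18 → f/16 — 2/3 stop wider (brighter).
Shutter speed: 1/80 → 1/60 → 1/50 → 1/40 → 1/30 — 1 1/3 stops longer (brighter).
ISO: 32000 → 25600 → 20000 → 16000 → 12800 → 10000 → 8000 → 6400 — 2 1/3 stops dropped (darker).
Net: +2/3 +1 1/3 −2 1/3 = −1/3 stops.

1/3 stop darker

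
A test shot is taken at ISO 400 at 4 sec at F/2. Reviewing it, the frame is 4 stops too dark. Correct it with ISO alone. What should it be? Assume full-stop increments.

ISO 6400

Underexposed by 4 stops → need 4 stops brighter.
ISO: 400 → 800 → 1600 → 3200 → 6400.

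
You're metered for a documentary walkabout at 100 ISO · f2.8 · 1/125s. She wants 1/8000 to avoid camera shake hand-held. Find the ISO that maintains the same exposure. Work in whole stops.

Shutter speed: 1/125 → 1/250 → 1/500 → 1/1000 → 1/2000 → 1/4000 → 1/8000 — 6 stops shorter (darker).
Need 6 stops brighter from the ISO: 100 → 200 → 400 → 800 → 1600 → 3200 → 6400.

ISO 6400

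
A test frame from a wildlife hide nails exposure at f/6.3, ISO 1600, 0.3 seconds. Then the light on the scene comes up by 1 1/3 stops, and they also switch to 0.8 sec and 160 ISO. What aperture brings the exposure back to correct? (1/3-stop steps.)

Scene light: 1 1/3 stops brighter.
Shutter speed: 0.3 → 0.4 → 0.5 → 0.6 → 0.8 — 1 1/3 stops slower (brighter).
ISO: 1600 → 1250 → 1000 → 800 → 640 → 500 → 400 → 320 → 250 → 200 → 160 — 3 1/3 stops dropped (darker).
Net so far: 2/3 stop darker. Aperture: f/6.3 → f/5.6 → f/5.

f/5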